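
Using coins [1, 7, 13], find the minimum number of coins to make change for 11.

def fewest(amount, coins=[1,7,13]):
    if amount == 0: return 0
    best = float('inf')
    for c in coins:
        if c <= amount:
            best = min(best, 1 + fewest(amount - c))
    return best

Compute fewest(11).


Building up with DP:
fewest(0) = 0
fewest(1) = min(1+fewest(0)=1+0=1) = 1
fewest(2) = min(1+fewest(1)=1+1=2) = 2
fewest(3) = min(1+fewest(2)=1+2=3) = 3
fewest(4) = min(1+fewest(3)=1+3=4) = 4
fewest(5) = min(1+fewest(4)=1+4=5) = 5
fewest(6) = min(1+fewest(5)=1+5=6) = 6
fewest(7) = min(1+fewest(6)=1+6=7, 1+fewest(0)=1+0=1) = 1
fewest(8) = min(1+fewest(7)=1+1=2, 1+fewest(1)=1+1=2) = 2
fewest(9) = min(1+fewest(8)=1+2=3, 1+fewest(2)=1+2=3) = 3
fewest(10) = min(1+fewest(9)=1+3=4, 1+fewest(3)=1+3=4) = 4
fewest(11) = min(1+fewest(10)=1+4=5, 1+fewest(4)=1+4=5) = 5

5


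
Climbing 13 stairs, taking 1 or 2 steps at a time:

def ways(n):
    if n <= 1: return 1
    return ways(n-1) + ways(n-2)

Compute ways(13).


Building up from base cases:
ways(0) = 1
ways(1) = 1
ways(2) = ways(1) + ways(0) = 1 + 1 = 2
ways(3) = ways(2) + ways(1) = 2 + 1 = 3
ways(4) = ways(3) + ways(2) = 3 + 2 = 5
ways(5) = ways(4) + ways(3) = 5 + 3 = 8
ways(6) = ways(5) + ways(4) = 8 + 5 = 13
ways(7) = ways(6) + ways(5) = 13 + 8 = 21
ways(8) = ways(7) + ways(6) = 21 + 13 = 34
ways(9) = ways(8) + ways(7) = 34 + 21 = 55
ways(10) = ways(9) + ways(8) = 55 + 34 = 89
ways(11) = ways(10) + ways(9) = 89 + 55 = 144
ways(12) = ways(11) + ways(10) = 144 + 89 = 233
ways(13) = ways(12) + ways(11) = 233 + 144 = 377

377


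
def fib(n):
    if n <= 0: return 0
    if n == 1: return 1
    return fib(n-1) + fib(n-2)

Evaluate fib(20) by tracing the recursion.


Computing fib(20) bottom-up:
fib(0) = 0
fib(1) = 1
fib(2) = fib(1) + fib(0) = 1 + 0 = 1
fib(3) = fib(2) + fib(1) = 1 + 1 = 2
fib(4) = fib(3) + fib(2) = 2 + 1 = 3
fib(5) = fib(4) + fib(3) = 3 + 2 = 5
fib(6) = fib(5) + fib(4) = 5 + 3 = 8
fib(7) = fib(6) + fib(5) = 8 + 5 = 13
fib(8) = fib(7) + fib(6) = 13 + 8 = 21
fib(9) = fib(8) + fib(7) = 21 + 13 = 34
fib(10) = fib(9) + fib(8) = 34 + 21 = 55
fib(11) = fib(10) + fib(9) = 55 + 34 = 89
fib(12) = fib(11) + fib(10) = 89 + 55 = 144
fib(13) = fib(12) + fib(11) = 144 + 89 = 233
fib(14) = fib(13) + fib(12) = 233 + 144 = 377
fib(15) = fib(14) + fib(13) = 377 + 233 = 610
fib(16) = fib(15) + fib(14) = 610 + 377 = 987
fib(17) = fib(16) + fib(15) = 987 + 610 = 1597
fib(18) = fib(17) + fib(16) = 1597 + 987 = 2584
fib(19) = fib(18) + fib(17) = 2584 + 1597 = 4181
fib(20) = fib(19) + fib(18) = 4181 + 2584 = 6765

6765


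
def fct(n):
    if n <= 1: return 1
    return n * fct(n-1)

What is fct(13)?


fct(13)
= 13 * fct(12)
= 13 * 12 * fct(11)
= 13 * 12 * 11 * fct(10)
= 13 * 12 * 11 * 10 * fct(9)
= 13 * 12 * 11 * 10 * 9 * fct(8)
= 13 * 12 * 11 * 10 * 9 * 8 * fct(7)
= 13 * 12 * 11 * 10 * 9 * 8 * 7 * fct(6)
= 13 * 12 * 11 * 10 * 9 * 8 * 7 * 6 * fct(5)
= 13 * 12 * 11 * 10 * 9 * 8 * 7 * 6 * 5 * fct(4)
= 13 * 12 * 11 * 10 * 9 * 8 * 7 * 6 * 5 * 4 * fct(3)
= 13 * 12 * 11 * 10 * 9 * 8 * 7 * 6 * 5 * 4 * 3 * fct(2)
= 13 * 12 * 11 * 10 * 9 * 8 * 7 * 6 * 5 * 4 * 3 * 2 * fct(1)
= 13 * 12 * 11 * 10 * 9 * 8 * 7 * 6 * 5 * 4 * 3 * 2 * 1
= 6227020800

6227020800


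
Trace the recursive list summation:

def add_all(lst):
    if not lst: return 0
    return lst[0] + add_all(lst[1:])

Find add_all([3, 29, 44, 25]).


add_all([3, 29, 44, 25]) = 3 + add_all([29, 44, 25])
add_all([29, 44, 25]) = 29 + add_all([44, 25])
add_all([44, 25]) = 44 + add_all([25])
add_all([25]) = 25 + add_all([])
add_all([]) = 0  (base case)
Total: 3 + 29 + 44 + 25 + 0 = 101

101


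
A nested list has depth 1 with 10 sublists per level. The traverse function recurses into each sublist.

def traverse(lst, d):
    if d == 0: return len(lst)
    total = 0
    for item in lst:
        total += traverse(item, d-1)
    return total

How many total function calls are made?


At depth 0 (root): 1 call
At depth 1: each of 1 parents calls traverse on 10 children = 10 calls
Total: 1 + 10 = 11

11


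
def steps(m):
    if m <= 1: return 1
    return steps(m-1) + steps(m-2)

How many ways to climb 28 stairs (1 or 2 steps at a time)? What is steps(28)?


Building up from base cases:
steps(0) = 1
steps(1) = 1
steps(2) = steps(1) + steps(0) = 1 + 1 = 2
steps(3) = steps(2) + steps(1) = 2 + 1 = 3
steps(4) = steps(3) + steps(2) = 3 + 2 = 5
steps(5) = steps(4) + steps(3) = 5 + 3 = 8
steps(6) = steps(5) + steps(4) = 8 + 5 = 13
steps(7) = steps(6) + steps(5) = 13 + 8 = 21
steps(8) = steps(7) + steps(6) = 21 + 13 = 34
steps(9) = steps(8) + steps(7) = 34 + 21 = 55
steps(10) = steps(9) + steps(8) = 55 + 34 = 89
steps(11) = steps(10) + steps(9) = 89 + 55 = 144
steps(12) = steps(11) + steps(10) = 144 + 89 = 233
steps(13) = steps(12) + steps(11) = 233 + 144 = 377
steps(14) = steps(13) + steps(12) = 377 + 233 = 610
steps(15) = steps(14) + steps(13) = 610 + 377 = 987
steps(16) = steps(15) + steps(14) = 987 + 610 = 1597
steps(17) = steps(16) + steps(15) = 1597 + 987 = 2584
steps(18) = steps(17) + steps(16) = 2584 + 1597 = 4181
steps(19) = steps(18) + steps(17) = 4181 + 2584 = 6765
steps(20) = steps(19) + steps(18) = 6765 + 4181 = 10946
steps(21) = steps(20) + steps(19) = 10946 + 6765 = 17711
steps(22) = steps(21) + steps(20) = 17711 + 10946 = 28657
steps(23) = steps(22) + steps(21) = 28657 + 17711 = 46368
steps(24) = steps(23) + steps(22) = 46368 + 28657 = 75025
steps(25) = steps(24) + steps(23) = 75025 + 46368 = 121393
steps(26) = steps(25) + steps(24) = 121393 + 75025 = 196418
steps(27) = steps(26) + steps(25) = 196418 + 121393 = 317811
steps(28) = steps(27) + steps(26) = 317811 + 196418 = 514229

514229


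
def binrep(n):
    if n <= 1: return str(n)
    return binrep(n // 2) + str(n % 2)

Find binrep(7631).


binrep(7631) = binrep(3815) + '1'
binrep(3815) = binrep(1907) + '1'
binrep(1907) = binrep(953) + '1'
binrep(953) = binrep(476) + '1'
binrep(476) = binrep(238) + '0'
binrep(238) = binrep(119) + '0'
binrep(119) = binrep(59) + '1'
binrep(59) = binrep(29) + '1'
binrep(29) = binrep(14) + '1'
binrep(14) = binrep(7) + '0'
binrep(7) = binrep(3) + '1'
binrep(3) = binrep(1) + '1'
binrep(1) = '1'  (base case)
Concatenating: '1' + '1' + '1' + '0' + '1' + '1' + '1' + '0' + '0' + '1' + '1' + '1' + '1' = '1110111001111'

1110111001111


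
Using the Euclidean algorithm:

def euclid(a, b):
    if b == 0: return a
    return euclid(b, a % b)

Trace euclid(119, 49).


euclid(119, 49) = euclid(49, 21)
euclid(49, 21) = euclid(21, 7)
euclid(21, 7) = euclid(7, 0)
euclid(7, 0) = 7  (base case)

7


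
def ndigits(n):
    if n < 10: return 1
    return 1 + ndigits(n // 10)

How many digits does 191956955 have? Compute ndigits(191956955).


ndigits(191956955) = 1 + ndigits(19195695)
ndigits(19195695) = 1 + ndigits(1919569)
ndigits(1919569) = 1 + ndigits(191956)
ndigits(191956) = 1 + ndigits(19195)
ndigits(19195) = 1 + ndigits(1919)
ndigits(1919) = 1 + ndigits(191)
ndigits(191) = 1 + ndigits(19)
ndigits(19) = 1 + ndigits(1)
ndigits(1) = 1  (base case: 1 < 10)
Unwinding: 1 + 1 + 1 + 1 + 1 + 1 + 1 + 1 + 1 = 9

9


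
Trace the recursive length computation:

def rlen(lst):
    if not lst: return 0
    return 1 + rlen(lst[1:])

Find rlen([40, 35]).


rlen([40, 35]) = 1 + rlen([35])
rlen([35]) = 1 + rlen([])
rlen([]) = 0  (base case)
Unwinding: 1 + 1 + 0 = 2

2


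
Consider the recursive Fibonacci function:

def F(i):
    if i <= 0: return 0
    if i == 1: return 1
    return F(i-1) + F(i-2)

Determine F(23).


Computing F(23) bottom-up:
F(0) = 0
F(1) = 1
F(2) = F(1) + F(0) = 1 + 0 = 1
F(3) = F(2) + F(1) = 1 + 1 = 2
F(4) = F(3) + F(2) = 2 + 1 = 3
F(5) = F(4) + F(3) = 3 + 2 = 5
F(6) = F(5) + F(4) = 5 + 3 = 8
F(7) = F(6) + F(5) = 8 + 5 = 13
F(8) = F(7) + F(6) = 13 + 8 = 21
F(9) = F(8) + F(7) = 21 + 13 = 34
F(10) = F(9) + F(8) = 34 + 21 = 55
F(11) = F(10) + F(9) = 55 + 34 = 89
F(12) = F(11) + F(10) = 89 + 55 = 144
F(13) = F(12) + F(11) = 144 + 89 = 233
F(14) = F(13) + F(12) = 233 + 144 = 377
F(15) = F(14) + F(13) = 377 + 233 = 610
F(16) = F(15) + F(14) = 610 + 377 = 987
F(17) = F(16) + F(15) = 987 + 610 = 1597
F(18) = F(17) + F(16) = 1597 + 987 = 2584
F(19) = F(18) + F(17) = 2584 + 1597 = 4181
F(20) = F(19) + F(18) = 4181 + 2584 = 6765
F(21) = F(20) + F(19) = 6765 + 4181 = 10946
F(22) = F(21) + F(20) = 10946 + 6765 = 17711
F(23) = F(22) + F(21) = 17711 + 10946 = 28657

28657


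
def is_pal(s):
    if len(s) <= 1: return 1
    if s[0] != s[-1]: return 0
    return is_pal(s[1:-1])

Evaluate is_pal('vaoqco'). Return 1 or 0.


is_pal('vaoqco'): s[0]='v' != s[-1]='o' -> return 0
Result: 0 (not a palindrome)

0


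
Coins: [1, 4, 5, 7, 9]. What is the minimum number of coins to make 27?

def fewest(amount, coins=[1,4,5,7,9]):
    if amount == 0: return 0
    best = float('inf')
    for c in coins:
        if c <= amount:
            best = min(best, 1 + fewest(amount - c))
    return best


Building up with DP:
fewest(0) = 0
fewest(1) = min(1+fewest(0)=1+0=1) = 1
fewest(2) = min(1+fewest(1)=1+1=2) = 2
fewest(3) = min(1+fewest(2)=1+2=3) = 3
fewest(4) = min(1+fewest(3)=1+3=4, 1+fewest(0)=1+0=1) = 1
fewest(5) = min(1+fewest(4)=1+1=2, 1+fewest(1)=1+1=2, 1+fewest(0)=1+0=1) = 1
fewest(6) = min(1+fewest(5)=1+1=2, 1+fewest(2)=1+2=3, 1+fewest(1)=1+1=2) = 2
fewest(7) = min(1+fewest(6)=1+2=3, 1+fewest(3)=1+3=4, 1+fewest(2)=1+2=3, 1+fewest(0)=1+0=1) = 1
fewest(8) = min(1+fewest(7)=1+1=2, 1+fewest(4)=1+1=2, 1+fewest(3)=1+3=4, 1+fewest(1)=1+1=2) = 2
fewest(9) = min(1+fewest(8)=1+2=3, 1+fewest(5)=1+1=2, 1+fewest(4)=1+1=2, 1+fewest(2)=1+2=3, 1+fewest(0)=1+0=1) = 1
fewest(10) = min(1+fewest(9)=1+1=2, 1+fewest(6)=1+2=3, 1+fewest(5)=1+1=2, 1+fewest(3)=1+3=4, 1+fewest(1)=1+1=2) = 2
fewest(11) = min(1+fewest(10)=1+2=3, 1+fewest(7)=1+1=2, 1+fewest(6)=1+2=3, 1+fewest(4)=1+1=2, 1+fewest(2)=1+2=3) = 2
fewest(12) = min(1+fewest(11)=1+2=3, 1+fewest(8)=1+2=3, 1+fewest(7)=1+1=2, 1+fewest(5)=1+1=2, 1+fewest(3)=1+3=4) = 2
fewest(13) = min(1+fewest(12)=1+2=3, 1+fewest(9)=1+1=2, 1+fewest(8)=1+2=3, 1+fewest(6)=1+2=3, 1+fewest(4)=1+1=2) = 2
fewest(14) = min(1+fewest(13)=1+2=3, 1+fewest(10)=1+2=3, 1+fewest(9)=1+1=2, 1+fewest(7)=1+1=2, 1+fewest(5)=1+1=2) = 2
fewest(15) = min(1+fewest(14)=1+2=3, 1+fewest(11)=1+2=3, 1+fewest(10)=1+2=3, 1+fewest(8)=1+2=3, 1+fewest(6)=1+2=3) = 3
fewest(16) = min(1+fewest(15)=1+3=4, 1+fewest(12)=1+2=3, 1+fewest(11)=1+2=3, 1+fewest(9)=1+1=2, 1+fewest(7)=1+1=2) = 2
fewest(17) = min(1+fewest(16)=1+2=3, 1+fewest(13)=1+2=3, 1+fewest(12)=1+2=3, 1+fewest(10)=1+2=3, 1+fewest(8)=1+2=3) = 3
fewest(18) = min(1+fewest(17)=1+3=4, 1+fewest(14)=1+2=3, 1+fewest(13)=1+2=3, 1+fewest(11)=1+2=3, 1+fewest(9)=1+1=2) = 2
fewest(19) = min(1+fewest(18)=1+2=3, 1+fewest(15)=1+3=4, 1+fewest(14)=1+2=3, 1+fewest(12)=1+2=3, 1+fewest(10)=1+2=3) = 3
fewest(20) = min(1+fewest(19)=1+3=4, 1+fewest(16)=1+2=3, 1+fewest(15)=1+3=4, 1+fewest(13)=1+2=3, 1+fewest(11)=1+2=3) = 3
fewest(21) = min(1+fewest(20)=1+3=4, 1+fewest(17)=1+3=4, 1+fewest(16)=1+2=3, 1+fewest(14)=1+2=3, 1+fewest(12)=1+2=3) = 3
fewest(22) = min(1+fewest(21)=1+3=4, 1+fewest(18)=1+2=3, 1+fewest(17)=1+3=4, 1+fewest(15)=1+3=4, 1+fewest(13)=1+2=3) = 3
fewest(23) = min(1+fewest(22)=1+3=4, 1+fewest(19)=1+3=4, 1+fewest(18)=1+2=3, 1+fewest(16)=1+2=3, 1+fewest(14)=1+2=3) = 3
fewest(24) = min(1+fewest(23)=1+3=4, 1+fewest(20)=1+3=4, 1+fewest(19)=1+3=4, 1+fewest(17)=1+3=4, 1+fewest(15)=1+3=4) = 4
fewest(25) = min(1+fewest(24)=1+4=5, 1+fewest(21)=1+3=4, 1+fewest(20)=1+3=4, 1+fewest(18)=1+2=3, 1+fewest(16)=1+2=3) = 3
fewest(26) = min(1+fewest(25)=1+3=4, 1+fewest(22)=1+3=4, 1+fewest(21)=1+3=4, 1+fewest(19)=1+3=4, 1+fewest(17)=1+3=4) = 4
fewest(27) = min(1+fewest(26)=1+4=5, 1+fewest(23)=1+3=4, 1+fewest(22)=1+3=4, 1+fewest(20)=1+3=4, 1+fewest(18)=1+2=3) = 3

3


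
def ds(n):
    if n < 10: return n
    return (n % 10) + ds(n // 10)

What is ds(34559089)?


ds(34559089) = 9 + ds(3455908)
ds(3455908) = 8 + ds(345590)
ds(345590) = 0 + ds(34559)
ds(34559) = 9 + ds(3455)
ds(3455) = 5 + ds(345)
ds(345) = 5 + ds(34)
ds(34) = 4 + ds(3)
ds(3) = 3  (base case)
Total: 9 + 8 + 0 + 9 + 5 + 5 + 4 + 3 = 43

43


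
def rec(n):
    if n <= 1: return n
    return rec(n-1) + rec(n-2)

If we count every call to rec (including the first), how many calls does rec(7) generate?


Let C(n) = total calls for rec(n)
C(0) = 1, C(1) = 1
C(2) = 1 + C(1) + C(0) = 1 + 1 + 1 = 3
C(3) = 1 + C(2) + C(1) = 1 + 3 + 1 = 5
C(4) = 1 + C(3) + C(2) = 1 + 5 + 3 = 9
C(5) = 1 + C(4) + C(3) = 1 + 9 + 5 = 15
C(6) = 1 + C(5) + C(4) = 1 + 15 + 9 = 25
C(7) = 1 + C(6) + C(5) = 1 + 25 + 15 = 41

41


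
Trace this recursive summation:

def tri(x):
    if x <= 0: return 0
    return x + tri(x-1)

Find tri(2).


tri(2)
= 2 + 1 + tri(0)
= 2 + 1 + 0
= 3

3


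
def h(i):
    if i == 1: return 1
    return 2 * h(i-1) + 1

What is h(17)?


h(17) = 2 * h(16) + 1
h(16) = 2 * h(15) + 1
h(15) = 2 * h(14) + 1
h(14) = 2 * h(13) + 1
h(13) = 2 * h(12) + 1
h(12) = 2 * h(11) + 1
h(11) = 2 * h(10) + 1
h(10) = 2 * h(9) + 1
h(9) = 2 * h(8) + 1
h(8) = 2 * h(7) + 1
h(7) = 2 * h(6) + 1
h(6) = 2 * h(5) + 1
h(5) = 2 * h(4) + 1
h(4) = 2 * h(3) + 1
h(3) = 2 * h(2) + 1
h(2) = 2 * h(1) + 1
h(1) = 1  (base case)
h(2) = 2 * 1 + 1 = 3
h(3) = 2 * 3 + 1 = 7
h(4) = 2 * 7 + 1 = 15
h(5) = 2 * 15 + 1 = 31
h(6) = 2 * 31 + 1 = 63
h(7) = 2 * 63 + 1 = 127
h(8) = 2 * 127 + 1 = 255
h(9) = 2 * 255 + 1 = 511
h(10) = 2 * 511 + 1 = 1023
h(11) = 2 * 1023 + 1 = 2047
h(12) = 2 * 2047 + 1 = 4095
h(13) = 2 * 4095 + 1 = 8191
h(14) = 2 * 8191 + 1 = 16383
h(15) = 2 * 16383 + 1 = 32767
h(16) = 2 * 32767 + 1 = 65535
h(17) = 2 * 65535 + 1 = 131071

131071


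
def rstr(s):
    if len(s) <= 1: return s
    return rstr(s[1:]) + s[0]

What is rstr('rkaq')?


rstr('rkaq') = rstr('kaq') + 'r'
rstr('kaq') = rstr('aq') + 'k'
rstr('aq') = rstr('q') + 'a'
rstr('q') = 'q'  (base case)
Concatenating: 'q' + 'a' + 'k' + 'r' = 'qakr'

qakr


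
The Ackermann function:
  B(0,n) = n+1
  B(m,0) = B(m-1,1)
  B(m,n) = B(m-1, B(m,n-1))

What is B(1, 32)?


B(1, 32) = B(0, B(1, 31))
  B(1, 31) = B(0, B(1, 30))
    B(1, 30) = B(0, B(1, 29))
      B(1, 29) = B(0, B(1, 28))
        B(1, 28) = B(0, B(1, 27))
          B(1, 27) = B(0, B(1, 26))
          B(1, 26) = B(0, B(1, 25))
          B(1, 25) = B(0, B(1, 24))
          B(1, 24) = B(0, B(1, 23))
          B(1, 23) = B(0, B(1, 22))
          B(1, 22) = B(0, B(1, 21))
          B(1, 21) = B(0, B(1, 20))
          B(1, 20) = B(0, B(1, 19))
          B(1, 19) = B(0, B(1, 18))
          B(1, 18) = B(0, B(1, 17))
          B(1, 17) = B(0, B(1, 16))
          B(1, 16) = B(0, B(1, 15))
          B(1, 15) = B(0, B(1, 14))
          B(1, 14) = B(0, B(1, 13))
          B(1, 13) = B(0, B(1, 12))
          B(1, 12) = B(0, B(1, 11))
          B(1, 11) = B(0, B(1, 10))
          B(1, 10) = B(0, B(1, 9))
          B(1, 9) = B(0, B(1, 8))
          B(1, 8) = B(0, B(1, 7))
... (trace truncated)
Result: B(1, 32) = 34

34


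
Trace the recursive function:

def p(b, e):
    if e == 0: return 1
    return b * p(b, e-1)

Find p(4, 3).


p(4, 3)
= 4 * p(4, 2)
= 4 * 4 * p(4, 1)
= 4 * 4 * 4 * p(4, 0)
= 4 * 4 * 4 * 1
= 64

64


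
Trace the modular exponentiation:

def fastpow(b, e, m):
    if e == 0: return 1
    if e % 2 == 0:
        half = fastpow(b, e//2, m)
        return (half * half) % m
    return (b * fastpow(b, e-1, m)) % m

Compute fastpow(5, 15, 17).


fastpow(5, 15, 17): e is odd, compute fastpow(5, 14, 17)
  fastpow(5, 14, 17): e is even, compute fastpow(5, 7, 17)
    fastpow(5, 7, 17): e is odd, compute fastpow(5, 6, 17)
      fastpow(5, 6, 17): e is even, compute fastpow(5, 3, 17)
        fastpow(5, 3, 17): e is odd, compute fastpow(5, 2, 17)
          fastpow(5, 2, 17): e is even, compute fastpow(5, 1, 17)
          fastpow(5, 1, 17): e is odd, compute fastpow(5, 0, 17)
          fastpow(5, 0, 17) = 1
          (5 * 1) % 17 = 5
          half=5, (5*5) % 17 = 8
        (5 * 8) % 17 = 6
      half=6, (6*6) % 17 = 2
    (5 * 2) % 17 = 10
  half=10, (10*10) % 17 = 15
(5 * 15) % 17 = 7

7


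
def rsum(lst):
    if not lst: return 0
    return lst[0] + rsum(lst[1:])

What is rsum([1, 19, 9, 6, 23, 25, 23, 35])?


rsum([1, 19, 9, 6, 23, 25, 23, 35]) = 1 + rsum([19, 9, 6, 23, 25, 23, 35])
rsum([19, 9, 6, 23, 25, 23, 35]) = 19 + rsum([9, 6, 23, 25, 23, 35])
rsum([9, 6, 23, 25, 23, 35]) = 9 + rsum([6, 23, 25, 23, 35])
rsum([6, 23, 25, 23, 35]) = 6 + rsum([23, 25, 23, 35])
rsum([23, 25, 23, 35]) = 23 + rsum([25, 23, 35])
rsum([25, 23, 35]) = 25 + rsum([23, 35])
rsum([23, 35]) = 23 + rsum([35])
rsum([35]) = 35 + rsum([])
rsum([]) = 0  (base case)
Total: 1 + 19 + 9 + 6 + 23 + 25 + 23 + 35 + 0 = 141

141


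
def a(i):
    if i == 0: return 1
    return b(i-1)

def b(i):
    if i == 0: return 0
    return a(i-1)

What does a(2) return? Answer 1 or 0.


a(2) = b(1)
b(1) = a(0)
a(0) = 1  (base case)
Result: 1

1


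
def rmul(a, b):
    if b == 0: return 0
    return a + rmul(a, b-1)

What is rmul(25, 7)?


rmul(25, 7) = 25 + rmul(25, 6)
rmul(25, 6) = 25 + rmul(25, 5)
rmul(25, 5) = 25 + rmul(25, 4)
rmul(25, 4) = 25 + rmul(25, 3)
rmul(25, 3) = 25 + rmul(25, 2)
rmul(25, 2) = 25 + rmul(25, 1)
rmul(25, 1) = 25 + rmul(25, 0)
rmul(25, 0) = 0  (base case)
Total: 25 + 25 + 25 + 25 + 25 + 25 + 25 + 0 = 175

175


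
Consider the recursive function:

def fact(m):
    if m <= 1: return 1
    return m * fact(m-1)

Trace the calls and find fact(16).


fact(16)
= 16 * fact(15)
= 16 * 15 * fact(14)
= 16 * 15 * 14 * fact(13)
= 16 * 15 * 14 * 13 * fact(12)
= 16 * 15 * 14 * 13 * 12 * fact(11)
= 16 * 15 * 14 * 13 * 12 * 11 * fact(10)
= 16 * 15 * 14 * 13 * 12 * 11 * 10 * fact(9)
= 16 * 15 * 14 * 13 * 12 * 11 * 10 * 9 * fact(8)
= 16 * 15 * 14 * 13 * 12 * 11 * 10 * 9 * 8 * fact(7)
= 16 * 15 * 14 * 13 * 12 * 11 * 10 * 9 * 8 * 7 * fact(6)
= 16 * 15 * 14 * 13 * 12 * 11 * 10 * 9 * 8 * 7 * 6 * fact(5)
= 16 * 15 * 14 * 13 * 12 * 11 * 10 * 9 * 8 * 7 * 6 * 5 * fact(4)
= 16 * 15 * 14 * 13 * 12 * 11 * 10 * 9 * 8 * 7 * 6 * 5 * 4 * fact(3)
= 16 * 15 * 14 * 13 * 12 * 11 * 10 * 9 * 8 * 7 * 6 * 5 * 4 * 3 * fact(2)
= 16 * 15 * 14 * 13 * 12 * 11 * 10 * 9 * 8 * 7 * 6 * 5 * 4 * 3 * 2 * fact(1)
= 16 * 15 * 14 * 13 * 12 * 11 * 10 * 9 * 8 * 7 * 6 * 5 * 4 * 3 * 2 * 1
= 20922789888000

20922789888000


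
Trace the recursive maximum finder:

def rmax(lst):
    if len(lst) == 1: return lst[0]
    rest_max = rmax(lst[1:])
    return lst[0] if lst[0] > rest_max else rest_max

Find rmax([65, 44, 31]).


rmax([65, 44, 31]): compare 65 with rmax([44, 31])
rmax([44, 31]): compare 44 with rmax([31])
rmax([31]) = 31  (base case)
Compare 44 with 31 -> 44
Compare 65 with 44 -> 65

65


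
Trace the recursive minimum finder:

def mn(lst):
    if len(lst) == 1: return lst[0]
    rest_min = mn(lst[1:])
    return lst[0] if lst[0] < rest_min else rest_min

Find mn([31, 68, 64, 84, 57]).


mn([31, 68, 64, 84, 57]): compare 31 with mn([68, 64, 84, 57])
mn([68, 64, 84, 57]): compare 68 with mn([64, 84, 57])
mn([64, 84, 57]): compare 64 with mn([84, 57])
mn([84, 57]): compare 84 with mn([57])
mn([57]) = 57  (base case)
Compare 84 with 57 -> 57
Compare 64 with 57 -> 57
Compare 68 with 57 -> 57
Compare 31 with 57 -> 31

31


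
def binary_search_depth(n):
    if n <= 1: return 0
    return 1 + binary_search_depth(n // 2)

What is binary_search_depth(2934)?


2934 / 2 = 1467
1467 / 2 = 733
733 / 2 = 366
366 / 2 = 183
183 / 2 = 91
91 / 2 = 45
45 / 2 = 22
22 / 2 = 11
11 / 2 = 5
5 / 2 = 2
2 / 2 = 1
Reached 1 after 11 halvings

11


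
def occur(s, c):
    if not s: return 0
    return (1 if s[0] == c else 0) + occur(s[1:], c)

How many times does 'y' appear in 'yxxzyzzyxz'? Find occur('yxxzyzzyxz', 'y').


s[0]='y' == 'y' -> 1
s[0]='x' != 'y' -> 0
s[0]='x' != 'y' -> 0
s[0]='z' != 'y' -> 0
s[0]='y' == 'y' -> 1
s[0]='z' != 'y' -> 0
s[0]='z' != 'y' -> 0
s[0]='y' == 'y' -> 1
s[0]='x' != 'y' -> 0
s[0]='z' != 'y' -> 0
Sum: 1 + 0 + 0 + 0 + 1 + 0 + 0 + 1 + 0 + 0 = 3

3


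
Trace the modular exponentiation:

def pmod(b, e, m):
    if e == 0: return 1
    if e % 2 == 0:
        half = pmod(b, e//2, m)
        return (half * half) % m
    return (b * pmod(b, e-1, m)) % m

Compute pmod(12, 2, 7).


pmod(12, 2, 7): e is even, compute pmod(12, 1, 7)
  pmod(12, 1, 7): e is odd, compute pmod(12, 0, 7)
    pmod(12, 0, 7) = 1
  (12 * 1) % 7 = 5
half=5, (5*5) % 7 = 4

4


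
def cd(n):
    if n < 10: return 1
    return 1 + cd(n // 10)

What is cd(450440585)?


cd(450440585) = 1 + cd(45044058)
cd(45044058) = 1 + cd(4504405)
cd(4504405) = 1 + cd(450440)
cd(450440) = 1 + cd(45044)
cd(45044) = 1 + cd(4504)
cd(4504) = 1 + cd(450)
cd(450) = 1 + cd(45)
cd(45) = 1 + cd(4)
cd(4) = 1  (base case: 4 < 10)
Unwinding: 1 + 1 + 1 + 1 + 1 + 1 + 1 + 1 + 1 = 9

9


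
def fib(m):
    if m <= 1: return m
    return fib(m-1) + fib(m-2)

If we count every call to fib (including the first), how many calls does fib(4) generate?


Let C(n) = total calls for fib(n)
C(0) = 1, C(1) = 1
C(2) = 1 + C(1) + C(0) = 1 + 1 + 1 = 3
C(3) = 1 + C(2) + C(1) = 1 + 3 + 1 = 5
C(4) = 1 + C(3) + C(2) = 1 + 5 + 3 = 9

9


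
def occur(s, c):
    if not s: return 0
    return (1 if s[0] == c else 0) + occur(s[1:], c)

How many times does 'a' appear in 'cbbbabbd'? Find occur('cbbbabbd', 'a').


s[0]='c' != 'a' -> 0
s[0]='b' != 'a' -> 0
s[0]='b' != 'a' -> 0
s[0]='b' != 'a' -> 0
s[0]='a' == 'a' -> 1
s[0]='b' != 'a' -> 0
s[0]='b' != 'a' -> 0
s[0]='d' != 'a' -> 0
Sum: 0 + 0 + 0 + 0 + 1 + 0 + 0 + 0 = 1

1


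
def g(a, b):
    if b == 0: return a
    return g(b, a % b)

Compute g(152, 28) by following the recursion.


g(152, 28) = g(28, 12)
g(28, 12) = g(12, 4)
g(12, 4) = g(4, 0)
g(4, 0) = 4  (base case)

4


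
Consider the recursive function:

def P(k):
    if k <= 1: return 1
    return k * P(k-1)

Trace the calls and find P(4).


P(4)
= 4 * P(3)
= 4 * 3 * P(2)
= 4 * 3 * 2 * P(1)
= 4 * 3 * 2 * 1
= 24

24


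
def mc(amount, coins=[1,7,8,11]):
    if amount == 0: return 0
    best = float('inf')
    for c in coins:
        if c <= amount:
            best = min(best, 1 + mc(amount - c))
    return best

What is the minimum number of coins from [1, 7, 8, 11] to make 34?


Building up with DP:
mc(0) = 0
mc(1) = min(1+mc(0)=1+0=1) = 1
mc(2) = min(1+mc(1)=1+1=2) = 2
mc(3) = min(1+mc(2)=1+2=3) = 3
mc(4) = min(1+mc(3)=1+3=4) = 4
mc(5) = min(1+mc(4)=1+4=5) = 5
mc(6) = min(1+mc(5)=1+5=6) = 6
mc(7) = min(1+mc(6)=1+6=7, 1+mc(0)=1+0=1) = 1
mc(8) = min(1+mc(7)=1+1=2, 1+mc(1)=1+1=2, 1+mc(0)=1+0=1) = 1
mc(9) = min(1+mc(8)=1+1=2, 1+mc(2)=1+2=3, 1+mc(1)=1+1=2) = 2
mc(10) = min(1+mc(9)=1+2=3, 1+mc(3)=1+3=4, 1+mc(2)=1+2=3) = 3
mc(11) = min(1+mc(10)=1+3=4, 1+mc(4)=1+4=5, 1+mc(3)=1+3=4, 1+mc(0)=1+0=1) = 1
mc(12) = min(1+mc(11)=1+1=2, 1+mc(5)=1+5=6, 1+mc(4)=1+4=5, 1+mc(1)=1+1=2) = 2
mc(13) = min(1+mc(12)=1+2=3, 1+mc(6)=1+6=7, 1+mc(5)=1+5=6, 1+mc(2)=1+2=3) = 3
mc(14) = min(1+mc(13)=1+3=4, 1+mc(7)=1+1=2, 1+mc(6)=1+6=7, 1+mc(3)=1+3=4) = 2
mc(15) = min(1+mc(14)=1+2=3, 1+mc(8)=1+1=2, 1+mc(7)=1+1=2, 1+mc(4)=1+4=5) = 2
mc(16) = min(1+mc(15)=1+2=3, 1+mc(9)=1+2=3, 1+mc(8)=1+1=2, 1+mc(5)=1+5=6) = 2
mc(17) = min(1+mc(16)=1+2=3, 1+mc(10)=1+3=4, 1+mc(9)=1+2=3, 1+mc(6)=1+6=7) = 3
mc(18) = min(1+mc(17)=1+3=4, 1+mc(11)=1+1=2, 1+mc(10)=1+3=4, 1+mc(7)=1+1=2) = 2
mc(19) = min(1+mc(18)=1+2=3, 1+mc(12)=1+2=3, 1+mc(11)=1+1=2, 1+mc(8)=1+1=2) = 2
mc(20) = min(1+mc(19)=1+2=3, 1+mc(13)=1+3=4, 1+mc(12)=1+2=3, 1+mc(9)=1+2=3) = 3
mc(21) = min(1+mc(20)=1+3=4, 1+mc(14)=1+2=3, 1+mc(13)=1+3=4, 1+mc(10)=1+3=4) = 3
mc(22) = min(1+mc(21)=1+3=4, 1+mc(15)=1+2=3, 1+mc(14)=1+2=3, 1+mc(11)=1+1=2) = 2
mc(23) = min(1+mc(22)=1+2=3, 1+mc(16)=1+2=3, 1+mc(15)=1+2=3, 1+mc(12)=1+2=3) = 3
mc(24) = min(1+mc(23)=1+3=4, 1+mc(17)=1+3=4, 1+mc(16)=1+2=3, 1+mc(13)=1+3=4) = 3
mc(25) = min(1+mc(24)=1+3=4, 1+mc(18)=1+2=3, 1+mc(17)=1+3=4, 1+mc(14)=1+2=3) = 3
mc(26) = min(1+mc(25)=1+3=4, 1+mc(19)=1+2=3, 1+mc(18)=1+2=3, 1+mc(15)=1+2=3) = 3
mc(27) = min(1+mc(26)=1+3=4, 1+mc(20)=1+3=4, 1+mc(19)=1+2=3, 1+mc(16)=1+2=3) = 3
mc(28) = min(1+mc(27)=1+3=4, 1+mc(21)=1+3=4, 1+mc(20)=1+3=4, 1+mc(17)=1+3=4) = 4
mc(29) = min(1+mc(28)=1+4=5, 1+mc(22)=1+2=3, 1+mc(21)=1+3=4, 1+mc(18)=1+2=3) = 3
mc(30) = min(1+mc(29)=1+3=4, 1+mc(23)=1+3=4, 1+mc(22)=1+2=3, 1+mc(19)=1+2=3) = 3
mc(31) = min(1+mc(30)=1+3=4, 1+mc(24)=1+3=4, 1+mc(23)=1+3=4, 1+mc(20)=1+3=4) = 4
mc(32) = min(1+mc(31)=1+4=5, 1+mc(25)=1+3=4, 1+mc(24)=1+3=4, 1+mc(21)=1+3=4) = 4
mc(33) = min(1+mc(32)=1+4=5, 1+mc(26)=1+3=4, 1+mc(25)=1+3=4, 1+mc(22)=1+2=3) = 3
mc(34) = min(1+mc(33)=1+3=4, 1+mc(27)=1+3=4, 1+mc(26)=1+3=4, 1+mc(23)=1+3=4) = 4

4


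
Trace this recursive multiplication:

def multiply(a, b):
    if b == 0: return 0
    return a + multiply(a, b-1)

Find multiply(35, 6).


multiply(35, 6) = 35 + multiply(35, 5)
multiply(35, 5) = 35 + multiply(35, 4)
multiply(35, 4) = 35 + multiply(35, 3)
multiply(35, 3) = 35 + multiply(35, 2)
multiply(35, 2) = 35 + multiply(35, 1)
multiply(35, 1) = 35 + multiply(35, 0)
multiply(35, 0) = 0  (base case)
Total: 35 + 35 + 35 + 35 + 35 + 35 + 0 = 210

210


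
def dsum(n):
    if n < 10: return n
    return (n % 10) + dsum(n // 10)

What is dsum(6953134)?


dsum(6953134) = 4 + dsum(695313)
dsum(695313) = 3 + dsum(69531)
dsum(69531) = 1 + dsum(6953)
dsum(6953) = 3 + dsum(695)
dsum(695) = 5 + dsum(69)
dsum(69) = 9 + dsum(6)
dsum(6) = 6  (base case)
Total: 4 + 3 + 1 + 3 + 5 + 9 + 6 = 31

31


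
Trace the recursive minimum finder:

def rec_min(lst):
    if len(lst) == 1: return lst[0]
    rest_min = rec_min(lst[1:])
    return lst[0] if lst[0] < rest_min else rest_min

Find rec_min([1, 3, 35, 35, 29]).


rec_min([1, 3, 35, 35, 29]): compare 1 with rec_min([3, 35, 35, 29])
rec_min([3, 35, 35, 29]): compare 3 with rec_min([35, 35, 29])
rec_min([35, 35, 29]): compare 35 with rec_min([35, 29])
rec_min([35, 29]): compare 35 with rec_min([29])
rec_min([29]) = 29  (base case)
Compare 35 with 29 -> 29
Compare 35 with 29 -> 29
Compare 3 with 29 -> 3
Compare 1 with 3 -> 1

1


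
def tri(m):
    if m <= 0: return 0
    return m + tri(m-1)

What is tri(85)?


tri(85)
= 85 + 84 + 83 + 82 + 81 + 80 + 79 + 78 + 77 + 76 + 75 + 74 + 73 + 72 + 71 + 70 + 69 + 68 + 67 + 66 + 65 + 64 + 63 + 62 + 61 + 60 + 59 + 58 + 57 + 56 + 55 + 54 + 53 + 52 + 51 + 50 + 49 + 48 + 47 + 46 + 45 + 44 + 43 + 42 + 41 + 40 + 39 + 38 + 37 + 36 + 35 + 34 + 33 + 32 + 31 + 30 + 29 + 28 + 27 + 26 + 25 + 24 + 23 + 22 + 21 + 20 + 19 + 18 + 17 + 16 + 15 + 14 + 13 + 12 + 11 + 10 + 9 + 8 + 7 + 6 + 5 + 4 + 3 + 2 + 1 + tri(0)
= 85 + 84 + 83 + 82 + 81 + 80 + 79 + 78 + 77 + 76 + 75 + 74 + 73 + 72 + 71 + 70 + 69 + 68 + 67 + 66 + 65 + 64 + 63 + 62 + 61 + 60 + 59 + 58 + 57 + 56 + 55 + 54 + 53 + 52 + 51 + 50 + 49 + 48 + 47 + 46 + 45 + 44 + 43 + 42 + 41 + 40 + 39 + 38 + 37 + 36 + 35 + 34 + 33 + 32 + 31 + 30 + 29 + 28 + 27 + 26 + 25 + 24 + 23 + 22 + 21 + 20 + 19 + 18 + 17 + 16 + 15 + 14 + 13 + 12 + 11 + 10 + 9 + 8 + 7 + 6 + 5 + 4 + 3 + 2 + 1 + 0
= 3655

3655


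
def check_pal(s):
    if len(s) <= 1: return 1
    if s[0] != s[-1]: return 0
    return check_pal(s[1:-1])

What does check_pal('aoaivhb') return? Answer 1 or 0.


check_pal('aoaivhb'): s[0]='a' != s[-1]='b' -> return 0
Result: 0 (not a palindrome)

0


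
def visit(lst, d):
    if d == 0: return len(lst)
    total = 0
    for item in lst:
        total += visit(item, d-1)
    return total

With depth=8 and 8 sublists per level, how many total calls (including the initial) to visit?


At depth 0 (root): 1 call
At depth 1: each of 1 parents calls visit on 8 children = 8 calls
At depth 2: each of 8 parents calls visit on 8 children = 64 calls
At depth 3: each of 64 parents calls visit on 8 children = 512 calls
At depth 4: each of 512 parents calls visit on 8 children = 4096 calls
At depth 5: each of 4096 parents calls visit on 8 children = 32768 calls
At depth 6: each of 32768 parents calls visit on 8 children = 262144 calls
At depth 7: each of 262144 parents calls visit on 8 children = 2097152 calls
At depth 8: each of 2097152 parents calls visit on 8 children = 16777216 calls
Total: 1 + 8 + 64 + 512 + 4096 + 32768 + 262144 + 2097152 + 16777216 = 19173961

19173961


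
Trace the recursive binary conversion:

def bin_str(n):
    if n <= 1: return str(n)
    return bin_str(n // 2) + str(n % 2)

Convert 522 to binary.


bin_str(522) = bin_str(261) + '0'
bin_str(261) = bin_str(130) + '1'
bin_str(130) = bin_str(65) + '0'
bin_str(65) = bin_str(32) + '1'
bin_str(32) = bin_str(16) + '0'
bin_str(16) = bin_str(8) + '0'
bin_str(8) = bin_str(4) + '0'
bin_str(4) = bin_str(2) + '0'
bin_str(2) = bin_str(1) + '0'
bin_str(1) = '1'  (base case)
Concatenating: '1' + '0' + '0' + '0' + '0' + '0' + '1' + '0' + '1' + '0' = '1000001010'

1000001010


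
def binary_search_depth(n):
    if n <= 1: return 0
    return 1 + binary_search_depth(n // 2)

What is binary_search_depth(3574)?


3574 / 2 = 1787
1787 / 2 = 893
893 / 2 = 446
446 / 2 = 223
223 / 2 = 111
111 / 2 = 55
55 / 2 = 27
27 / 2 = 13
13 / 2 = 6
6 / 2 = 3
3 / 2 = 1
Reached 1 after 11 halvings

11


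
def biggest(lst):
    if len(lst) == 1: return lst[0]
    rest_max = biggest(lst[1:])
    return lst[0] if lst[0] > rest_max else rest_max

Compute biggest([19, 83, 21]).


biggest([19, 83, 21]): compare 19 with biggest([83, 21])
biggest([83, 21]): compare 83 with biggest([21])
biggest([21]) = 21  (base case)
Compare 83 with 21 -> 83
Compare 19 with 83 -> 83

83


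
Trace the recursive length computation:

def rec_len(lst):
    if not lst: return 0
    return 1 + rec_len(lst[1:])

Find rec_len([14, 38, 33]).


rec_len([14, 38, 33]) = 1 + rec_len([38, 33])
rec_len([38, 33]) = 1 + rec_len([33])
rec_len([33]) = 1 + rec_len([])
rec_len([]) = 0  (base case)
Unwinding: 1 + 1 + 1 + 0 = 3

3


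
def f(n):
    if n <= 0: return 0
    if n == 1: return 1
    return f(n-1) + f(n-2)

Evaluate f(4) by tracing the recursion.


Computing f(4) bottom-up:
f(0) = 0
f(1) = 1
f(2) = f(1) + f(0) = 1 + 0 = 1
f(3) = f(2) + f(1) = 1 + 1 = 2
f(4) = f(3) + f(2) = 2 + 1 = 3

3


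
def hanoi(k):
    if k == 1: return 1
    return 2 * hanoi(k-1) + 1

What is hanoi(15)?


hanoi(15) = 2 * hanoi(14) + 1
hanoi(14) = 2 * hanoi(13) + 1
hanoi(13) = 2 * hanoi(12) + 1
hanoi(12) = 2 * hanoi(11) + 1
hanoi(11) = 2 * hanoi(10) + 1
hanoi(10) = 2 * hanoi(9) + 1
hanoi(9) = 2 * hanoi(8) + 1
hanoi(8) = 2 * hanoi(7) + 1
hanoi(7) = 2 * hanoi(6) + 1
hanoi(6) = 2 * hanoi(5) + 1
hanoi(5) = 2 * hanoi(4) + 1
hanoi(4) = 2 * hanoi(3) + 1
hanoi(3) = 2 * hanoi(2) + 1
hanoi(2) = 2 * hanoi(1) + 1
hanoi(1) = 1  (base case)
hanoi(2) = 2 * 1 + 1 = 3
hanoi(3) = 2 * 3 + 1 = 7
hanoi(4) = 2 * 7 + 1 = 15
hanoi(5) = 2 * 15 + 1 = 31
hanoi(6) = 2 * 31 + 1 = 63
hanoi(7) = 2 * 63 + 1 = 127
hanoi(8) = 2 * 127 + 1 = 255
hanoi(9) = 2 * 255 + 1 = 511
hanoi(10) = 2 * 511 + 1 = 1023
hanoi(11) = 2 * 1023 + 1 = 2047
hanoi(12) = 2 * 2047 + 1 = 4095
hanoi(13) = 2 * 4095 + 1 = 8191
hanoi(14) = 2 * 8191 + 1 = 16383
hanoi(15) = 2 * 16383 + 1 = 32767

32767


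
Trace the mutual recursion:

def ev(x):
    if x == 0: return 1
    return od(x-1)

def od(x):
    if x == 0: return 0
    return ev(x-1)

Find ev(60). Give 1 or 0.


ev(60) = od(59)
od(59) = ev(58)
ev(58) = od(57)
od(57) = ev(56)
ev(56) = od(55)
od(55) = ev(54)
ev(54) = od(53)
od(53) = ev(52)
ev(52) = od(51)
od(51) = ev(50)
ev(50) = od(49)
od(49) = ev(48)
ev(48) = od(47)
od(47) = ev(46)
ev(46) = od(45)
od(45) = ev(44)
ev(44) = od(43)
od(43) = ev(42)
ev(42) = od(41)
od(41) = ev(40)
ev(40) = od(39)
od(39) = ev(38)
ev(38) = od(37)
od(37) = ev(36)
ev(36) = od(35)
od(35) = ev(34)
ev(34) = od(33)
od(33) = ev(32)
ev(32) = od(31)
od(31) = ev(30)
ev(30) = od(29)
od(29) = ev(28)
ev(28) = od(27)
od(27) = ev(26)
ev(26) = od(25)
od(25) = ev(24)
ev(24) = od(23)
od(23) = ev(22)
ev(22) = od(21)
od(21) = ev(20)
ev(20) = od(19)
od(19) = ev(18)
ev(18) = od(17)
od(17) = ev(16)
ev(16) = od(15)
od(15) = ev(14)
ev(14) = od(13)
od(13) = ev(12)
ev(12) = od(11)
od(11) = ev(10)
ev(10) = od(9)
od(9) = ev(8)
ev(8) = od(7)
od(7) = ev(6)
ev(6) = od(5)
od(5) = ev(4)
ev(4) = od(3)
od(3) = ev(2)
ev(2) = od(1)
od(1) = ev(0)
ev(0) = 1  (base case)
Result: 1

1


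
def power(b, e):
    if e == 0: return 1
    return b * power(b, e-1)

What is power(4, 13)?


power(4, 13)
= 4 * power(4, 12)
= 4 * 4 * power(4, 11)
= 4 * 4 * 4 * power(4, 10)
= 4 * 4 * 4 * 4 * power(4, 9)
= 4 * 4 * 4 * 4 * 4 * power(4, 8)
= 4 * 4 * 4 * 4 * 4 * 4 * power(4, 7)
= 4 * 4 * 4 * 4 * 4 * 4 * 4 * power(4, 6)
= 4 * 4 * 4 * 4 * 4 * 4 * 4 * 4 * power(4, 5)
= 4 * 4 * 4 * 4 * 4 * 4 * 4 * 4 * 4 * power(4, 4)
= 4 * 4 * 4 * 4 * 4 * 4 * 4 * 4 * 4 * 4 * power(4, 3)
= 4 * 4 * 4 * 4 * 4 * 4 * 4 * 4 * 4 * 4 * 4 * power(4, 2)
= 4 * 4 * 4 * 4 * 4 * 4 * 4 * 4 * 4 * 4 * 4 * 4 * power(4, 1)
= 4 * 4 * 4 * 4 * 4 * 4 * 4 * 4 * 4 * 4 * 4 * 4 * 4 * power(4, 0)
= 4 * 4 * 4 * 4 * 4 * 4 * 4 * 4 * 4 * 4 * 4 * 4 * 4 * 1
= 67108864

67108864


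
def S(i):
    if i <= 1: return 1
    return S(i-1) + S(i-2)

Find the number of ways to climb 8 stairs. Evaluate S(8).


Building up from base cases:
S(0) = 1
S(1) = 1
S(2) = S(1) + S(0) = 1 + 1 = 2
S(3) = S(2) + S(1) = 2 + 1 = 3
S(4) = S(3) + S(2) = 3 + 2 = 5
S(5) = S(4) + S(3) = 5 + 3 = 8
S(6) = S(5) + S(4) = 8 + 5 = 13
S(7) = S(6) + S(5) = 13 + 8 = 21
S(8) = S(7) + S(6) = 21 + 13 = 34

34


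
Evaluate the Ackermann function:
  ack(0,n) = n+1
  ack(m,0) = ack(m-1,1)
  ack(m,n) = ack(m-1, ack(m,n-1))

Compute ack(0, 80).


ack(0, 80) = 81
Result: ack(0, 80) = 81

81


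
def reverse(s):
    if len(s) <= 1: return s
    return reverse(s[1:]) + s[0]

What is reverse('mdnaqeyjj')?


reverse('mdnaqeyjj') = reverse('dnaqeyjj') + 'm'
reverse('dnaqeyjj') = reverse('naqeyjj') + 'd'
reverse('naqeyjj') = reverse('aqeyjj') + 'n'
reverse('aqeyjj') = reverse('qeyjj') + 'a'
reverse('qeyjj') = reverse('eyjj') + 'q'
reverse('eyjj') = reverse('yjj') + 'e'
reverse('yjj') = reverse('jj') + 'y'
reverse('jj') = reverse('j') + 'j'
reverse('j') = 'j'  (base case)
Concatenating: 'j' + 'j' + 'y' + 'e' + 'q' + 'a' + 'n' + 'd' + 'm' = 'jjyeqandm'

jjyeqandm


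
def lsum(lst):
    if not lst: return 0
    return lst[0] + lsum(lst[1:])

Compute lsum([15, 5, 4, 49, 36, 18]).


lsum([15, 5, 4, 49, 36, 18]) = 15 + lsum([5, 4, 49, 36, 18])
lsum([5, 4, 49, 36, 18]) = 5 + lsum([4, 49, 36, 18])
lsum([4, 49, 36, 18]) = 4 + lsum([49, 36, 18])
lsum([49, 36, 18]) = 49 + lsum([36, 18])
lsum([36, 18]) = 36 + lsum([18])
lsum([18]) = 18 + lsum([])
lsum([]) = 0  (base case)
Total: 15 + 5 + 4 + 49 + 36 + 18 + 0 = 127

127


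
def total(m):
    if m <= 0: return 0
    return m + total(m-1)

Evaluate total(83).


total(83)
= 83 + 82 + 81 + 80 + 79 + 78 + 77 + 76 + 75 + 74 + 73 + 72 + 71 + 70 + 69 + 68 + 67 + 66 + 65 + 64 + 63 + 62 + 61 + 60 + 59 + 58 + 57 + 56 + 55 + 54 + 53 + 52 + 51 + 50 + 49 + 48 + 47 + 46 + 45 + 44 + 43 + 42 + 41 + 40 + 39 + 38 + 37 + 36 + 35 + 34 + 33 + 32 + 31 + 30 + 29 + 28 + 27 + 26 + 25 + 24 + 23 + 22 + 21 + 20 + 19 + 18 + 17 + 16 + 15 + 14 + 13 + 12 + 11 + 10 + 9 + 8 + 7 + 6 + 5 + 4 + 3 + 2 + 1 + total(0)
= 83 + 82 + 81 + 80 + 79 + 78 + 77 + 76 + 75 + 74 + 73 + 72 + 71 + 70 + 69 + 68 + 67 + 66 + 65 + 64 + 63 + 62 + 61 + 60 + 59 + 58 + 57 + 56 + 55 + 54 + 53 + 52 + 51 + 50 + 49 + 48 + 47 + 46 + 45 + 44 + 43 + 42 + 41 + 40 + 39 + 38 + 37 + 36 + 35 + 34 + 33 + 32 + 31 + 30 + 29 + 28 + 27 + 26 + 25 + 24 + 23 + 22 + 21 + 20 + 19 + 18 + 17 + 16 + 15 + 14 + 13 + 12 + 11 + 10 + 9 + 8 + 7 + 6 + 5 + 4 + 3 + 2 + 1 + 0
= 3486

3486


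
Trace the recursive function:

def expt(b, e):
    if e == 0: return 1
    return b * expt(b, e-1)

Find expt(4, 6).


expt(4, 6)
= 4 * expt(4, 5)
= 4 * 4 * expt(4, 4)
= 4 * 4 * 4 * expt(4, 3)
= 4 * 4 * 4 * 4 * expt(4, 2)
= 4 * 4 * 4 * 4 * 4 * expt(4, 1)
= 4 * 4 * 4 * 4 * 4 * 4 * expt(4, 0)
= 4 * 4 * 4 * 4 * 4 * 4 * 1
= 4096

4096


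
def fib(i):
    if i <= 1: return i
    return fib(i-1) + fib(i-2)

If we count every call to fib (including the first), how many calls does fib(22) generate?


Let C(n) = total calls for fib(n)
C(0) = 1, C(1) = 1
C(2) = 1 + C(1) + C(0) = 1 + 1 + 1 = 3
C(3) = 1 + C(2) + C(1) = 1 + 3 + 1 = 5
C(4) = 1 + C(3) + C(2) = 1 + 5 + 3 = 9
C(5) = 1 + C(4) + C(3) = 1 + 9 + 5 = 15
C(6) = 1 + C(5) + C(4) = 1 + 15 + 9 = 25
C(7) = 1 + C(6) + C(5) = 1 + 25 + 15 = 41
C(8) = 1 + C(7) + C(6) = 1 + 41 + 25 = 67
C(9) = 1 + C(8) + C(7) = 1 + 67 + 41 = 109
C(10) = 1 + C(9) + C(8) = 1 + 109 + 67 = 177
C(11) = 1 + C(10) + C(9) = 1 + 177 + 109 = 287
C(12) = 1 + C(11) + C(10) = 1 + 287 + 177 = 465
C(13) = 1 + C(12) + C(11) = 1 + 465 + 287 = 753
C(14) = 1 + C(13) + C(12) = 1 + 753 + 465 = 1219
C(15) = 1 + C(14) + C(13) = 1 + 1219 + 753 = 1973
C(16) = 1 + C(15) + C(14) = 1 + 1973 + 1219 = 3193
C(17) = 1 + C(16) + C(15) = 1 + 3193 + 1973 = 5167
C(18) = 1 + C(17) + C(16) = 1 + 5167 + 3193 = 8361
C(19) = 1 + C(18) + C(17) = 1 + 8361 + 5167 = 13529
C(20) = 1 + C(19) + C(18) = 1 + 13529 + 8361 = 21891
C(21) = 1 + C(20) + C(19) = 1 + 21891 + 13529 = 35421
C(22) = 1 + C(21) + C(20) = 1 + 35421 + 21891 = 57313

57313


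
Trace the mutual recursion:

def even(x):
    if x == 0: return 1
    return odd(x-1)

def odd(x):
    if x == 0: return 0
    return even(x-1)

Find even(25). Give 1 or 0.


even(25) = odd(24)
odd(24) = even(23)
even(23) = odd(22)
odd(22) = even(21)
even(21) = odd(20)
odd(20) = even(19)
even(19) = odd(18)
odd(18) = even(17)
even(17) = odd(16)
odd(16) = even(15)
even(15) = odd(14)
odd(14) = even(13)
even(13) = odd(12)
odd(12) = even(11)
even(11) = odd(10)
odd(10) = even(9)
even(9) = odd(8)
odd(8) = even(7)
even(7) = odd(6)
odd(6) = even(5)
even(5) = odd(4)
odd(4) = even(3)
even(3) = odd(2)
odd(2) = even(1)
even(1) = odd(0)
odd(0) = 0  (base case)
Result: 0

0


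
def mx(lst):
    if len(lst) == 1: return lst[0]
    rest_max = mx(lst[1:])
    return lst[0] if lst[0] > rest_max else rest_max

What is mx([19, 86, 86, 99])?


mx([19, 86, 86, 99]): compare 19 with mx([86, 86, 99])
mx([86, 86, 99]): compare 86 with mx([86, 99])
mx([86, 99]): compare 86 with mx([99])
mx([99]) = 99  (base case)
Compare 86 with 99 -> 99
Compare 86 with 99 -> 99
Compare 19 with 99 -> 99

99


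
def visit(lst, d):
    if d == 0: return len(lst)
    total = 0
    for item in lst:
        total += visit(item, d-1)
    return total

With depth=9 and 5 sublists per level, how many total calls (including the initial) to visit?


At depth 0 (root): 1 call
At depth 1: each of 1 parents calls visit on 5 children = 5 calls
At depth 2: each of 5 parents calls visit on 5 children = 25 calls
At depth 3: each of 25 parents calls visit on 5 children = 125 calls
At depth 4: each of 125 parents calls visit on 5 children = 625 calls
At depth 5: each of 625 parents calls visit on 5 children = 3125 calls
At depth 6: each of 3125 parents calls visit on 5 children = 15625 calls
At depth 7: each of 15625 parents calls visit on 5 children = 78125 calls
At depth 8: each of 78125 parents calls visit on 5 children = 390625 calls
At depth 9: each of 390625 parents calls visit on 5 children = 1953125 calls
Total: 1 + 5 + 25 + 125 + 625 + 3125 + 15625 + 78125 + 390625 + 1953125 = 2441406

2441406


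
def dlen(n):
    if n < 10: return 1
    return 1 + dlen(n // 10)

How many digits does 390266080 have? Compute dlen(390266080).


dlen(390266080) = 1 + dlen(39026608)
dlen(39026608) = 1 + dlen(3902660)
dlen(3902660) = 1 + dlen(390266)
dlen(390266) = 1 + dlen(39026)
dlen(39026) = 1 + dlen(3902)
dlen(3902) = 1 + dlen(390)
dlen(390) = 1 + dlen(39)
dlen(39) = 1 + dlen(3)
dlen(3) = 1  (base case: 3 < 10)
Unwinding: 1 + 1 + 1 + 1 + 1 + 1 + 1 + 1 + 1 = 9

9


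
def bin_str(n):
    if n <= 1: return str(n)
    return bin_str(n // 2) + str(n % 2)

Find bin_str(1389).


bin_str(1389) = bin_str(694) + '1'
bin_str(694) = bin_str(347) + '0'
bin_str(347) = bin_str(173) + '1'
bin_str(173) = bin_str(86) + '1'
bin_str(86) = bin_str(43) + '0'
bin_str(43) = bin_str(21) + '1'
bin_str(21) = bin_str(10) + '1'
bin_str(10) = bin_str(5) + '0'
bin_str(5) = bin_str(2) + '1'
bin_str(2) = bin_str(1) + '0'
bin_str(1) = '1'  (base case)
Concatenating: '1' + '0' + '1' + '0' + '1' + '1' + '0' + '1' + '1' + '0' + '1' = '10101101101'

10101101101


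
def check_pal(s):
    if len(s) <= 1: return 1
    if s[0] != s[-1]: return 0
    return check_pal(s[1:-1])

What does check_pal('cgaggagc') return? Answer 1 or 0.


check_pal('cgaggagc'): s[0]='c' == s[-1]='c' -> check check_pal('gaggag')
check_pal('gaggag'): s[0]='g' == s[-1]='g' -> check check_pal('agga')
check_pal('agga'): s[0]='a' == s[-1]='a' -> check check_pal('gg')
check_pal('gg'): s[0]='g' == s[-1]='g' -> check check_pal('')
check_pal(''): len <= 1 -> return 1  (base case)
Result: 1 (palindrome)

1
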